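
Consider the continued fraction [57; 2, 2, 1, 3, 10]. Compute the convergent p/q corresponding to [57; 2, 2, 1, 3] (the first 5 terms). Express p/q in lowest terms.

a_0 = 57: 57/1
a_1 = 2: 115/2
a_2 = 2: 287/5
a_3 = 1: 402/7
a_4 = 3: 1493/26

1493/26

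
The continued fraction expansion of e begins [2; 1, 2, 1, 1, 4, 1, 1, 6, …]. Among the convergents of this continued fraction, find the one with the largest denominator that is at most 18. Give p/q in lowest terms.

19/7

List convergents until the denominator exceeds the bound:
a_0 = 2: 2/1  (≤ bound)
a_1 = 1: 3/1  (≤ bound)
a_2 = 2: 8/3  (≤ bound)
a_3 = 1: 11/4  (≤ bound)
a_4 = 1: 19/7  (≤ bound)
a_5 = 4: 87/32  (> 18, stop)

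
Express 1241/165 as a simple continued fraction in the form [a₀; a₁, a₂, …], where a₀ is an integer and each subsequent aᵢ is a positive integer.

1241 ÷ 165 → quotient 7, remainder 86
165 ÷ 86 → quotient 1, remainder 79
86 ÷ 79 → quotient 1, remainder 7
79 ÷ 7 → quotient 11, remainder 2
7 ÷ 2 → quotient 3, remainder 1
2 ÷ 1 → quotient 2, remainder 0

[7; 1, 1, 11, 3, 2]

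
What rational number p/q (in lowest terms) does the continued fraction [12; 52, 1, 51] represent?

Work from the innermost term outward:
Start with 51.
1 + 1/(51/1) = 1 + 1/51 = 52/51
52 + 1/(52/51) = 52 + 51/52 = 2755/52
12 + 1/(2755/52) = 12 + 52/2755 = 33112/2755

33112/2755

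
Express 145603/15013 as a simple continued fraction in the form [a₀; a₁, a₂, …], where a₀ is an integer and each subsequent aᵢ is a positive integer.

145603 ÷ 15013 → quotient 9, remainder 10486
15013 ÷ 10486 → quotient 1, remainder 4527
10486 ÷ 4527 → quotient 2, remainder 1432
4527 ÷ 1432 → quotient 3, remainder 231
1432 ÷ 231 → quotient 6, remainder 46
231 ÷ 46 → quotient 5, remainder 1
46 ÷ 1 → quotient 46, remainder 0

[9; 1, 2, 3, 6, 5, 46]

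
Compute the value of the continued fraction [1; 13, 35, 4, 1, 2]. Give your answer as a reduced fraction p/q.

Start with 2.
1 + 1/(2/1) = 1 + 1/2 = 3/2
4 + 1/(3/2) = 4 + 2/3 = 14/3
35 + 1/(14/3) = 35 + 3/14 = 493/14
13 + 1/(493/14) = 13 + 14/493 = 6423/493
1 + 1/(6423/493) = 1 + 493/6423 = 6916/6423

6916/6423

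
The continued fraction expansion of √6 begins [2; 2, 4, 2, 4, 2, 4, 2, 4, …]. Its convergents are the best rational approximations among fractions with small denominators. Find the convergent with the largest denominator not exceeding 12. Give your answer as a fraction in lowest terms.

22/9

List convergents until the denominator exceeds the bound:
a_0 = 2: 2/1  (≤ bound)
a_1 = 2: 5/2  (≤ bound)
a_2 = 4: 22/9  (≤ bound)
a_3 = 2: 49/20  (> 12, stop)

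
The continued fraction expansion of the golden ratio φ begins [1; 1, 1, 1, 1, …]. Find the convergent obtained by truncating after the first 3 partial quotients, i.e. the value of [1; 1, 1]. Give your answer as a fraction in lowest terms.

Start with 1.
1 + 1/(1/1) = 1 + 1/1 = 2/1
1 + 1/(2/1) = 1 + 1/2 = 3/2

3/2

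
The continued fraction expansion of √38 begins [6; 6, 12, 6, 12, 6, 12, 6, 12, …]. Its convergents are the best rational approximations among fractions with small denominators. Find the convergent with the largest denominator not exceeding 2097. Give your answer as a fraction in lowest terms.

a_0 = 6: 6/1  (≤ bound)
a_1 = 6: 37/6  (≤ bound)
a_2 = 12: 450/73  (≤ bound)
a_3 = 6: 2737/444  (≤ bound)
a_4 = 12: 33294/5401  (> 2097, stop)

2737/444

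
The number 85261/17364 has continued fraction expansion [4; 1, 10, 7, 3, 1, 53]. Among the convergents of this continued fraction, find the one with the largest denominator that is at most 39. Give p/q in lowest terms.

a_0 = 4: 4/1  (≤ bound)
a_1 = 1: 5/1  (≤ bound)
a_2 = 10: 54/11  (≤ bound)
a_3 = 7: 383/78  (> 39, stop)

54/11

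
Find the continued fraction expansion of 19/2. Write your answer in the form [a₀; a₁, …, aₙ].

[9; 2]

⌊19/2⌋ = 9, remainder 1
⌊2/1⌋ = 2, remainder 0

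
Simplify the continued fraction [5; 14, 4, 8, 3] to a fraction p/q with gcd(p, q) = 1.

7438/1467

Collapse the nested fraction from the inside out:
Start with 3.
8 + 1/(3/1) = 8 + 1/3 = 25/3
4 + 1/(25/3) = 4 + 3/25 = 103/25
14 + 1/(103/25) = 14 + 25/103 = 1467/103
5 + 1/(1467/103) = 5 + 103/1467 = 7438/1467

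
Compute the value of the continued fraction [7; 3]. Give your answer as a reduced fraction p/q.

22/3

Collapse the nested fraction from the inside out:
Start with 3.
7 + 1/(3/1) = 7 + 1/3 = 22/3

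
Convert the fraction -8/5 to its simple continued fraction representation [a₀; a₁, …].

-8 = -2·5 + 2, so a_0 = -2
5 = 2·2 + 1, so a_1 = 2
2 = 2·1 + 0, so a_2 = 2

[-2; 2, 2]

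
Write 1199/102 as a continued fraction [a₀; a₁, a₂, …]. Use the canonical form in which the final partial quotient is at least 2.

1199 = 11·102 + 77, so a_0 = 11
102 = 1·77 + 25, so a_1 = 1
77 = 3·25 + 2, so a_2 = 3
25 = 12·2 + 1, so a_3 = 12
2 = 2·1 + 0, so a_4 = 2

[11; 1, 3, 12, 2]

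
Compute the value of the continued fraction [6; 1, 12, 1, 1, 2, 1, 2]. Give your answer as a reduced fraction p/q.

1787/258

Starting at the tail and folding back:
Start with 2.
1 + 1/(2/1) = 1 + 1/2 = 3/2
2 + 1/(3/2) = 2 + 2/3 = 8/3
1 + 1/(8/3) = 1 + 3/8 = 11/8
1 + 1/(11/8) = 1 + 8/11 = 19/11
12 + 1/(19/11) = 12 + 11/19 = 239/19
1 + 1/(239/19) = 1 + 19/239 = 258/239
6 + 1/(258/239) = 6 + 239/258 = 1787/258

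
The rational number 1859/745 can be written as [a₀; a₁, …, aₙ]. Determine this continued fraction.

1859 ÷ 745 → quotient 2, remainder 369
745 ÷ 369 → quotient 2, remainder 7
369 ÷ 7 → quotient 52, remainder 5
7 ÷ 5 → quotient 1, remainder 2
5 ÷ 2 → quotient 2, remainder 1
2 ÷ 1 → quotient 2, remainder 0

[2; 2, 52, 1, 2, 2]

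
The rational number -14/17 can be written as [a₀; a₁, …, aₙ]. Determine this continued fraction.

[-1; 5, 1, 2]

-14 ÷ 17 → quotient -1, remainder 3
17 ÷ 3 → quotient 5, remainder 2
3 ÷ 2 → quotient 1, remainder 1
2 ÷ 1 → quotient 2, remainder 0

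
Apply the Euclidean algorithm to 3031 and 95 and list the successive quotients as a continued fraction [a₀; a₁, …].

⌊3031/95⌋ = 31, remainder 86
⌊95/86⌋ = 1, remainder 9
⌊86/9⌋ = 9, remainder 5
⌊9/5⌋ = 1, remainder 4
⌊5/4⌋ = 1, remainder 1
⌊4/1⌋ = 4, remainder 0

[31; 1, 9, 1, 1, 4]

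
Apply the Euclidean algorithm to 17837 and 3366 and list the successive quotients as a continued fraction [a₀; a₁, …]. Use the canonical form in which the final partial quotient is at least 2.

[5; 3, 2, 1, 11, 3, 9]

⌊17837/3366⌋ = 5, remainder 1007
⌊3366/1007⌋ = 3, remainder 345
⌊1007/345⌋ = 2, remainder 317
⌊345/317⌋ = 1, remainder 28
⌊317/28⌋ = 11, remainder 9
⌊28/9⌋ = 3, remainder 1
⌊9/1⌋ = 9, remainder 0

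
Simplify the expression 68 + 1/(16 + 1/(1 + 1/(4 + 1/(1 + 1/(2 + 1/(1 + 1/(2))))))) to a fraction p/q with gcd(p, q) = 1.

72143/1060

Start with 2.
1 + 1/(2/1) = 1 + 1/2 = 3/2
2 + 1/(3/2) = 2 + 2/3 = 8/3
1 + 1/(8/3) = 1 + 3/8 = 11/8
4 + 1/(11/8) = 4 + 8/11 = 52/11
1 + 1/(52/11) = 1 + 11/52 = 63/52
16 + 1/(63/52) = 16 + 52/63 = 1060/63
68 + 1/(1060/63) = 68 + 63/1060 = 72143/1060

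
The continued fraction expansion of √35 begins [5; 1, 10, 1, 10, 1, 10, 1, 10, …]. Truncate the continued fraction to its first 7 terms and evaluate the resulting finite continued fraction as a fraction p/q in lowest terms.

9235/1561

Start with 10.
1 + 1/(10/1) = 1 + 1/10 = 11/10
10 + 1/(11/10) = 10 + 10/11 = 120/11
1 + 1/(120/11) = 1 + 11/120 = 131/120
10 + 1/(131/120) = 10 + 120/131 = 1430/131
1 + 1/(1430/131) = 1 + 131/1430 = 1561/1430
5 + 1/(1561/1430) = 5 + 1430/1561 = 9235/1561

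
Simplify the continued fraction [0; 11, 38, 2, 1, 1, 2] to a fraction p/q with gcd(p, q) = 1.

Start with 2.
1 + 1/(2/1) = 1 + 1/2 = 3/2
1 + 1/(3/2) = 1 + 2/3 = 5/3
2 + 1/(5/3) = 2 + 3/5 = 13/5
38 + 1/(13/5) = 38 + 5/13 = 499/13
11 + 1/(499/13) = 11 + 13/499 = 5502/499
0 + 1/(5502/499) = 0 + 499/5502 = 499/5502

499/5502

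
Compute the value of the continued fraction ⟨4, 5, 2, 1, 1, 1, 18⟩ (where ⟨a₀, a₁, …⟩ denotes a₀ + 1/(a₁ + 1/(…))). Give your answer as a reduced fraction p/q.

3353/801

a_0 = 4: 4/1
a_1 = 5: 21/5
a_2 = 2: 46/11
a_3 = 1: 67/16
a_4 = 1: 113/27
a_5 = 1: 180/43
a_6 = 18: 3353/801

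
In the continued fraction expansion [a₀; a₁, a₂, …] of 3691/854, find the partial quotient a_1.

Repeatedly divide and take the remainder:
⌊3691/854⌋ = 4, remainder 275
⌊854/275⌋ = 3, remainder 29

3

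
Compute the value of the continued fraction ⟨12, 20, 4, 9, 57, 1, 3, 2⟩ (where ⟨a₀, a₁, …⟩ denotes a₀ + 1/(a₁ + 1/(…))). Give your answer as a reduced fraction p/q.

4701784/390209

Use the convergent recurrence hₖ = aₖ·hₖ₋₁ + hₖ₋₂ (and likewise for the denominators kₖ):
a_0 = 12: 12/1
a_1 = 20: 241/20
a_2 = 4: 976/81
a_3 = 9: 9025/749
a_4 = 57: 515401/42774
a_5 = 1: 524426/43523
a_6 = 3: 2088679/173343
a_7 = 2: 4701784/390209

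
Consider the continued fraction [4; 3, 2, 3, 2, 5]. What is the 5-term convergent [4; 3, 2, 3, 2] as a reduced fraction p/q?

a_0 = 4: 4/1
a_1 = 3: 13/3
a_2 = 2: 30/7
a_3 = 3: 103/24
a_4 = 2: 236/55

236/55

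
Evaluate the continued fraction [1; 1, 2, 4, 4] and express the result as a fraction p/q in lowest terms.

a_0 = 1: 1/1
a_1 = 1: 2/1
a_2 = 2: 5/3
a_3 = 4: 22/13
a_4 = 4: 93/55

93/55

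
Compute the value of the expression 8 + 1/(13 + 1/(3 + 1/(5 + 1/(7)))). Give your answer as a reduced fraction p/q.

Use the convergent recurrence hₖ = aₖ·hₖ₋₁ + hₖ₋₂ (and likewise for the denominators kₖ):
a_0 = 8: 8/1
a_1 = 13: 105/13
a_2 = 3: 323/40
a_3 = 5: 1720/213
a_4 = 7: 12363/1531

12363/1531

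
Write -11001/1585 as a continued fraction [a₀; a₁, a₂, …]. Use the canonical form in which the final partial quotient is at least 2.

[-7; 16, 1, 6, 4, 3]

-11001 ÷ 1585 → quotient -7, remainder 94
1585 ÷ 94 → quotient 16, remainder 81
94 ÷ 81 → quotient 1, remainder 13
81 ÷ 13 → quotient 6, remainder 3
13 ÷ 3 → quotient 4, remainder 1
3 ÷ 1 → quotient 3, remainder 0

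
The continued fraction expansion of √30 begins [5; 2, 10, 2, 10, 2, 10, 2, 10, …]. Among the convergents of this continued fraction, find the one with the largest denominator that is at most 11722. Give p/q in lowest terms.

List convergents until the denominator exceeds the bound:
a_0 = 5: 5/1  (≤ bound)
a_1 = 2: 11/2  (≤ bound)
a_2 = 10: 115/21  (≤ bound)
a_3 = 2: 241/44  (≤ bound)
a_4 = 10: 2525/461  (≤ bound)
a_5 = 2: 5291/966  (≤ bound)
a_6 = 10: 55435/10121  (≤ bound)
a_7 = 2: 116161/21208  (> 11722, stop)

55435/10121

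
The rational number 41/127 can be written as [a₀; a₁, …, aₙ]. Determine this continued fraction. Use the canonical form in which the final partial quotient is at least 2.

41 = 0·127 + 41, so a_0 = 0
127 = 3·41 + 4, so a_1 = 3
41 = 10·4 + 1, so a_2 = 10
4 = 4·1 + 0, so a_3 = 4

[0; 3, 10, 4]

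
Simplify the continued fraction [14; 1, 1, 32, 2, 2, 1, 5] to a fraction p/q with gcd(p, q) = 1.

Start with 5.
1 + 1/(5/1) = 1 + 1/5 = 6/5
2 + 1/(6/5) = 2 + 5/6 = 17/6
2 + 1/(17/6) = 2 + 6/17 = 40/17
32 + 1/(40/17) = 32 + 17/40 = 1297/40
1 + 1/(1297/40) = 1 + 40/1297 = 1337/1297
1 + 1/(1337/1297) = 1 + 1297/1337 = 2634/1337
14 + 1/(2634/1337) = 14 + 1337/2634 = 38213/2634

38213/2634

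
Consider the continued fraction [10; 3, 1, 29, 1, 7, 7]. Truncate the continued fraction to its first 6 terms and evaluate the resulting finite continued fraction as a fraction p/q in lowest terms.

Start with 7.
1 + 1/(7/1) = 1 + 1/7 = 8/7
29 + 1/(8/7) = 29 + 7/8 = 239/8
1 + 1/(239/8) = 1 + 8/239 = 247/239
3 + 1/(247/239) = 3 + 239/247 = 980/247
10 + 1/(980/247) = 10 + 247/980 = 10047/980

10047/980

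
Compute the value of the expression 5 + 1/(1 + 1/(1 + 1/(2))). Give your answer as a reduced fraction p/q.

28/5

a_0 = 5: 5/1
a_1 = 1: 6/1
a_2 = 1: 11/2
a_3 = 2: 28/5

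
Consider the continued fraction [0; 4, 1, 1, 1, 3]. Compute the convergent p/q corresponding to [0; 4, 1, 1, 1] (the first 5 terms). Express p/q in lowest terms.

Use the convergent recurrence hₖ = aₖ·hₖ₋₁ + hₖ₋₂ (and likewise for the denominators kₖ):
a_0 = 0: 0/1
a_1 = 4: 1/4
a_2 = 1: 1/5
a_3 = 1: 2/9
a_4 = 1: 3/14

3/14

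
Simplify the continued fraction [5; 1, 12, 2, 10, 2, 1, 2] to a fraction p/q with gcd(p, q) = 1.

Build up convergents one term at a time:
a_0 = 5: 5/1
a_1 = 1: 6/1
a_2 = 12: 77/13
a_3 = 2: 160/27
a_4 = 10: 1677/283
a_5 = 2: 3514/593
a_6 = 1: 5191/876
a_7 = 2: 13896/2345

13896/2345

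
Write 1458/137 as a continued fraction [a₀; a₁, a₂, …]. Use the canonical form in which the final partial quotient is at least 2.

[10; 1, 1, 1, 3, 1, 9]

Apply division with remainder until the remainder is 0:
1458 = 10·137 + 88, so a_0 = 10
137 = 1·88 + 49, so a_1 = 1
88 = 1·49 + 39, so a_2 = 1
49 = 1·39 + 10, so a_3 = 1
39 = 3·10 + 9, so a_4 = 3
10 = 1·9 + 1, so a_5 = 1
9 = 9·1 + 0, so a_6 = 9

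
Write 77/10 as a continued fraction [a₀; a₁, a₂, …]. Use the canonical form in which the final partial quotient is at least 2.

[7; 1, 2, 3]

77 = 7·10 + 7, so a_0 = 7
10 = 1·7 + 3, so a_1 = 1
7 = 2·3 + 1, so a_2 = 2
3 = 3·1 + 0, so a_3 = 3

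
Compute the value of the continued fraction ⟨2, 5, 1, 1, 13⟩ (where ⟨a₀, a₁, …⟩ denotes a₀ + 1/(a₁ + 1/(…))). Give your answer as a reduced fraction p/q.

325/149

Start with 13.
1 + 1/(13/1) = 1 + 1/13 = 14/13
1 + 1/(14/13) = 1 + 13/14 = 27/14
5 + 1/(27/14) = 5 + 14/27 = 149/27
2 + 1/(149/27) = 2 + 27/149 = 325/149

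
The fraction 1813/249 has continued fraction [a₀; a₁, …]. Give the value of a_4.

3

⌊1813/249⌋ = 7, remainder 70
⌊249/70⌋ = 3, remainder 39
⌊70/39⌋ = 1, remainder 31
⌊39/31⌋ = 1, remainder 8
⌊31/8⌋ = 3, remainder 7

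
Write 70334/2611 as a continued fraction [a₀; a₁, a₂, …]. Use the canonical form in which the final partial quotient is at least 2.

[26; 1, 15, 54, 3]

⌊70334/2611⌋ = 26, remainder 2448
⌊2611/2448⌋ = 1, remainder 163
⌊2448/163⌋ = 15, remainder 3
⌊163/3⌋ = 54, remainder 1
⌊3/1⌋ = 3, remainder 0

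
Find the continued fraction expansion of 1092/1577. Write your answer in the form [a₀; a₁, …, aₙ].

Run the Euclidean algorithm, recording each quotient:
⌊1092/1577⌋ = 0, remainder 1092
⌊1577/1092⌋ = 1, remainder 485
⌊1092/485⌋ = 2, remainder 122
⌊485/122⌋ = 3, remainder 119
⌊122/119⌋ = 1, remainder 3
⌊119/3⌋ = 39, remainder 2
⌊3/2⌋ = 1, remainder 1
⌊2/1⌋ = 2, remainder 0

[0; 1, 2, 3, 1, 39, 1, 2]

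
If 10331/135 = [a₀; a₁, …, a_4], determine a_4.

Run the Euclidean algorithm, recording each quotient:
10331 ÷ 135 → quotient 76, remainder 71
135 ÷ 71 → quotient 1, remainder 64
71 ÷ 64 → quotient 1, remainder 7
64 ÷ 7 → quotient 9, remainder 1
7 ÷ 1 → quotient 7, remainder 0

7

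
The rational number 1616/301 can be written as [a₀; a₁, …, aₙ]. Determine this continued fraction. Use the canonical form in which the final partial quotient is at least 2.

1616 ÷ 301 → quotient 5, remainder 111
301 ÷ 111 → quotient 2, remainder 79
111 ÷ 79 → quotient 1, remainder 32
79 ÷ 32 → quotient 2, remainder 15
32 ÷ 15 → quotient 2, remainder 2
15 ÷ 2 → quotient 7, remainder 1
2 ÷ 1 → quotient 2, remainder 0

[5; 2, 1, 2, 2, 7, 2]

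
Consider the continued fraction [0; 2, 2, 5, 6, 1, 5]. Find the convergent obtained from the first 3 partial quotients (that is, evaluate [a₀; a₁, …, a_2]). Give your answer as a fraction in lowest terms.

Start with 2.
2 + 1/(2/1) = 2 + 1/2 = 5/2
0 + 1/(5/2) = 0 + 2/5 = 2/5

2/5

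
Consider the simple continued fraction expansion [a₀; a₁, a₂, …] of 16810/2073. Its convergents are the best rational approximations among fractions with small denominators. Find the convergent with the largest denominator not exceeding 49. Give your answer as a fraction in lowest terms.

a_0 = 8: 8/1  (≤ bound)
a_1 = 9: 73/9  (≤ bound)
a_2 = 5: 373/46  (≤ bound)
a_3 = 1: 446/55  (> 49, stop)

373/46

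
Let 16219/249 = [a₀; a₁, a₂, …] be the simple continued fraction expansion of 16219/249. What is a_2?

Repeatedly divide and take the remainder:
16219 = 65·249 + 34, so a_0 = 65
249 = 7·34 + 11, so a_1 = 7
34 = 3·11 + 1, so a_2 = 3

3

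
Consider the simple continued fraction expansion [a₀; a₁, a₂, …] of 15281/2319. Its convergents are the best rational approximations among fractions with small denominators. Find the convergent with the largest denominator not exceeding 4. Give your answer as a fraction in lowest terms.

a_0 = 6: 6/1  (≤ bound)
a_1 = 1: 7/1  (≤ bound)
a_2 = 1: 13/2  (≤ bound)
a_3 = 2: 33/5  (> 4, stop)

13/2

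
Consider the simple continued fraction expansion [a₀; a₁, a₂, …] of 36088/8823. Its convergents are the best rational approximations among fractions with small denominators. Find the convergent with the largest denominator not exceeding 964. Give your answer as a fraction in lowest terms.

544/133

List convergents until the denominator exceeds the bound:
a_0 = 4: 4/1  (≤ bound)
a_1 = 11: 45/11  (≤ bound)
a_2 = 11: 499/122  (≤ bound)
a_3 = 1: 544/133  (≤ bound)
a_4 = 7: 4307/1053  (> 964, stop)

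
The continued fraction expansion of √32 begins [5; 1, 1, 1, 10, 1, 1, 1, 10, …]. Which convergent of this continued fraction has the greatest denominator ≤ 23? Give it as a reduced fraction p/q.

17/3

List convergents until the denominator exceeds the bound:
a_0 = 5: 5/1  (≤ bound)
a_1 = 1: 6/1  (≤ bound)
a_2 = 1: 11/2  (≤ bound)
a_3 = 1: 17/3  (≤ bound)
a_4 = 10: 181/32  (> 23, stop)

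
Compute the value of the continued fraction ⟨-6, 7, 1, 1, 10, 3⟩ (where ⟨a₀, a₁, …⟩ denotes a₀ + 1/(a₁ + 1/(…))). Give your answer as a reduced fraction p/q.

-2869/489

a_0 = -6: -6/1
a_1 = 7: -41/7
a_2 = 1: -47/8
a_3 = 1: -88/15
a_4 = 10: -927/158
a_5 = 3: -2869/489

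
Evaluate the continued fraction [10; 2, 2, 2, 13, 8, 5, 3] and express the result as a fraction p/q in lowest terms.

a_0 = 10: 10/1
a_1 = 2: 21/2
a_2 = 2: 52/5
a_3 = 2: 125/12
a_4 = 13: 1677/161
a_5 = 8: 13541/1300
a_6 = 5: 69382/6661
a_7 = 3: 221687/21283

221687/21283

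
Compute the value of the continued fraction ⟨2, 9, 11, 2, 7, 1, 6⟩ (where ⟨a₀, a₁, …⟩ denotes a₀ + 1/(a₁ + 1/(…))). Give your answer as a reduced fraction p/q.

25732/12195

Start with 6.
1 + 1/(6/1) = 1 + 1/6 = 7/6
7 + 1/(7/6) = 7 + 6/7 = 55/7
2 + 1/(55/7) = 2 + 7/55 = 117/55
11 + 1/(117/55) = 11 + 55/117 = 1342/117
9 + 1/(1342/117) = 9 + 117/1342 = 12195/1342
2 + 1/(12195/1342) = 2 + 1342/12195 = 25732/12195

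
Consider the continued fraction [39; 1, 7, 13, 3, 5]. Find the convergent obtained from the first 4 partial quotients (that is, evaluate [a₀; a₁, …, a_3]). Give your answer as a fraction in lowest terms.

a_0 = 39: 39/1
a_1 = 1: 40/1
a_2 = 7: 319/8
a_3 = 13: 4187/105

4187/105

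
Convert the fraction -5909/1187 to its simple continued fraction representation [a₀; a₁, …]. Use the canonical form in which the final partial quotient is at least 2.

[-5; 45, 1, 1, 1, 8]

⌊-5909/1187⌋ = -5, remainder 26
⌊1187/26⌋ = 45, remainder 17
⌊26/17⌋ = 1, remainder 9
⌊17/9⌋ = 1, remainder 8
⌊9/8⌋ = 1, remainder 1
⌊8/1⌋ = 8, remainder 0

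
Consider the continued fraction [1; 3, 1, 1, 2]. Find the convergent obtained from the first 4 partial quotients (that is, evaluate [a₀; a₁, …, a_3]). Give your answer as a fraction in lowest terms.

Use the convergent recurrence hₖ = aₖ·hₖ₋₁ + hₖ₋₂ (and likewise for the denominators kₖ):
a_0 = 1: 1/1
a_1 = 3: 4/3
a_2 = 1: 5/4
a_3 = 1: 9/7

9/7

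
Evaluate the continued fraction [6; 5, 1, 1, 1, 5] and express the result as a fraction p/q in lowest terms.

593/96

a_0 = 6: 6/1
a_1 = 5: 31/5
a_2 = 1: 37/6
a_3 = 1: 68/11
a_4 = 1: 105/17
a_5 = 5: 593/96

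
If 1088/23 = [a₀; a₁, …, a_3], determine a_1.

1088 = 47·23 + 7, so a_0 = 47
23 = 3·7 + 2, so a_1 = 3

3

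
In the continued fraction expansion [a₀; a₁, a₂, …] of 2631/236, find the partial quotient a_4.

2631 = 11·236 + 35, so a_0 = 11
236 = 6·35 + 26, so a_1 = 6
35 = 1·26 + 9, so a_2 = 1
26 = 2·9 + 8, so a_3 = 2
9 = 1·8 + 1, so a_4 = 1

1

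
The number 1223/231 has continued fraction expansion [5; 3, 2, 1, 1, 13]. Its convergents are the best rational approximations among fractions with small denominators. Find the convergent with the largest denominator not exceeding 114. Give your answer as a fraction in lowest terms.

a_0 = 5: 5/1  (≤ bound)
a_1 = 3: 16/3  (≤ bound)
a_2 = 2: 37/7  (≤ bound)
a_3 = 1: 53/10  (≤ bound)
a_4 = 1: 90/17  (≤ bound)
a_5 = 13: 1223/231  (> 114, stop)

90/17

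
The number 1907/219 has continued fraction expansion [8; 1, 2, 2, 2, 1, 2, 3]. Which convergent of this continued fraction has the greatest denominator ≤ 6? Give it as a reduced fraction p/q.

26/3

a_0 = 8: 8/1  (≤ bound)
a_1 = 1: 9/1  (≤ bound)
a_2 = 2: 26/3  (≤ bound)
a_3 = 2: 61/7  (> 6, stop)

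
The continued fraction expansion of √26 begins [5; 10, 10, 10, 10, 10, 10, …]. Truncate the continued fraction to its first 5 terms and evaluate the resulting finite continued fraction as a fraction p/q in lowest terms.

Start with 10.
10 + 1/(10/1) = 10 + 1/10 = 101/10
10 + 1/(101/10) = 10 + 10/101 = 1020/101
10 + 1/(1020/101) = 10 + 101/1020 = 10301/1020
5 + 1/(10301/1020) = 5 + 1020/10301 = 52525/10301

52525/10301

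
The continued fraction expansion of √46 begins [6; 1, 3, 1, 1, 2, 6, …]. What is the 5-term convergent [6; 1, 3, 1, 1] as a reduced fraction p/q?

Compute successive convergents:
a_0 = 6: 6/1
a_1 = 1: 7/1
a_2 = 3: 27/4
a_3 = 1: 34/5
a_4 = 1: 61/9

61/9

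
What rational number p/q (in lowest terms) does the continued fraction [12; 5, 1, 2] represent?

207/17

a_0 = 12: 12/1
a_1 = 5: 61/5
a_2 = 1: 73/6
a_3 = 2: 207/17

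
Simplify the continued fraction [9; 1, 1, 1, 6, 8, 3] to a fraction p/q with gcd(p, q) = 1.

a_0 = 9: 9/1
a_1 = 1: 10/1
a_2 = 1: 19/2
a_3 = 1: 29/3
a_4 = 6: 193/20
a_5 = 8: 1573/163
a_6 = 3: 4912/509

4912/509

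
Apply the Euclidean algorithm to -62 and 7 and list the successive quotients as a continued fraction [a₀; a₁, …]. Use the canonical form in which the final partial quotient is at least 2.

Repeatedly divide and take the remainder:
⌊-62/7⌋ = -9, remainder 1
⌊7/1⌋ = 7, remainder 0

[-9; 7]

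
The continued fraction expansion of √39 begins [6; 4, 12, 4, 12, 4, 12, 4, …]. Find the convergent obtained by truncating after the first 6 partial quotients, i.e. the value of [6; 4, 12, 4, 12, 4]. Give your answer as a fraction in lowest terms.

Use the convergent recurrence hₖ = aₖ·hₖ₋₁ + hₖ₋₂ (and likewise for the denominators kₖ):
a_0 = 6: 6/1
a_1 = 4: 25/4
a_2 = 12: 306/49
a_3 = 4: 1249/200
a_4 = 12: 15294/2449
a_5 = 4: 62425/9996

62425/9996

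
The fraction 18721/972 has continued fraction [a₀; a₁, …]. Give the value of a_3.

5

18721 ÷ 972 → quotient 19, remainder 253
972 ÷ 253 → quotient 3, remainder 213
253 ÷ 213 → quotient 1, remainder 40
213 ÷ 40 → quotient 5, remainder 13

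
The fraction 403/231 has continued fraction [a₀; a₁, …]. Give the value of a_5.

1

⌊403/231⌋ = 1, remainder 172
⌊231/172⌋ = 1, remainder 59
⌊172/59⌋ = 2, remainder 54
⌊59/54⌋ = 1, remainder 5
⌊54/5⌋ = 10, remainder 4
⌊5/4⌋ = 1, remainder 1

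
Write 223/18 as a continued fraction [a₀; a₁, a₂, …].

Apply division with remainder until the remainder is 0:
⌊223/18⌋ = 12, remainder 7
⌊18/7⌋ = 2, remainder 4
⌊7/4⌋ = 1, remainder 3
⌊4/3⌋ = 1, remainder 1
⌊3/1⌋ = 3, remainder 0

[12; 2, 1, 1, 3]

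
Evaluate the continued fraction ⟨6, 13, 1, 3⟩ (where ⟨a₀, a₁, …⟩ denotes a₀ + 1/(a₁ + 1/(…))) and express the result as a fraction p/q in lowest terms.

334/55

Compute successive convergents:
a_0 = 6: 6/1
a_1 = 13: 79/13
a_2 = 1: 85/14
a_3 = 3: 334/55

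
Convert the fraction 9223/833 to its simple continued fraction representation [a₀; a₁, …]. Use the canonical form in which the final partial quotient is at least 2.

9223 ÷ 833 → quotient 11, remainder 60
833 ÷ 60 → quotient 13, remainder 53
60 ÷ 53 → quotient 1, remainder 7
53 ÷ 7 → quotient 7, remainder 4
7 ÷ 4 → quotient 1, remainder 3
4 ÷ 3 → quotient 1, remainder 1
3 ÷ 1 → quotient 3, remainder 0

[11; 13, 1, 7, 1, 1, 3]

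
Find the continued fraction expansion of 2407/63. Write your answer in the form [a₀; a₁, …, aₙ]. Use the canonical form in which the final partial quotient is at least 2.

2407 ÷ 63 → quotient 38, remainder 13
63 ÷ 13 → quotient 4, remainder 11
13 ÷ 11 → quotient 1, remainder 2
11 ÷ 2 → quotient 5, remainder 1
2 ÷ 1 → quotient 2, remainder 0

[38; 4, 1, 5, 2]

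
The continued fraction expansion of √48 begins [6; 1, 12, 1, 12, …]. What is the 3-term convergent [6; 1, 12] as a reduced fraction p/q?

90/13

Start with 12.
1 + 1/(12/1) = 1 + 1/12 = 13/12
6 + 1/(13/12) = 6 + 12/13 = 90/13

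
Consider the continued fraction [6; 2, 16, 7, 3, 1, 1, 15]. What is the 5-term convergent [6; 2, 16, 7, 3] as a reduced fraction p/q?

4747/732

Work from the innermost term outward:
Start with 3.
7 + 1/(3/1) = 7 + 1/3 = 22/3
16 + 1/(22/3) = 16 + 3/22 = 355/22
2 + 1/(355/22) = 2 + 22/355 = 732/355
6 + 1/(732/355) = 6 + 355/732 = 4747/732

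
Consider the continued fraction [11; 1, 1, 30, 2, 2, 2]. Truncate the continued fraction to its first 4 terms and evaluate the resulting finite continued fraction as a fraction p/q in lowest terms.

Starting at the tail and folding back:
Start with 30.
1 + 1/(30/1) = 1 + 1/30 = 31/30
1 + 1/(31/30) = 1 + 30/31 = 61/31
11 + 1/(61/31) = 11 + 31/61 = 702/61

702/61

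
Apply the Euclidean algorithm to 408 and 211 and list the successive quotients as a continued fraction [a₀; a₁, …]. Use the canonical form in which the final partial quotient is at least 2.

[1; 1, 14, 14]

⌊408/211⌋ = 1, remainder 197
⌊211/197⌋ = 1, remainder 14
⌊197/14⌋ = 14, remainder 1
⌊14/1⌋ = 14, remainder 0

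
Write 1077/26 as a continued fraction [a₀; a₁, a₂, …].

[41; 2, 2, 1, 3]

1077 = 41·26 + 11, so a_0 = 41
26 = 2·11 + 4, so a_1 = 2
11 = 2·4 + 3, so a_2 = 2
4 = 1·3 + 1, so a_3 = 1
3 = 3·1 + 0, so a_4 = 3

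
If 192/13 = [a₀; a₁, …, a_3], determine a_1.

192 = 14·13 + 10, so a_0 = 14
13 = 1·10 + 3, so a_1 = 1

1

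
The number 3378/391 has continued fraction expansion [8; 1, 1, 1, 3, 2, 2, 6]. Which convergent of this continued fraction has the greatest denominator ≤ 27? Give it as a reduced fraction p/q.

216/25

List convergents until the denominator exceeds the bound:
a_0 = 8: 8/1  (≤ bound)
a_1 = 1: 9/1  (≤ bound)
a_2 = 1: 17/2  (≤ bound)
a_3 = 1: 26/3  (≤ bound)
a_4 = 3: 95/11  (≤ bound)
a_5 = 2: 216/25  (≤ bound)
a_6 = 2: 527/61  (> 27, stop)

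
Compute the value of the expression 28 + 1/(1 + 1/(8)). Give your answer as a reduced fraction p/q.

a_0 = 28: 28/1
a_1 = 1: 29/1
a_2 = 8: 260/9

260/9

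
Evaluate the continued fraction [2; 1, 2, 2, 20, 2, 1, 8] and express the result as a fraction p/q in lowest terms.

10259/3781

a_0 = 2: 2/1
a_1 = 1: 3/1
a_2 = 2: 8/3
a_3 = 2: 19/7
a_4 = 20: 388/143
a_5 = 2: 795/293
a_6 = 1: 1183/436
a_7 = 8: 10259/3781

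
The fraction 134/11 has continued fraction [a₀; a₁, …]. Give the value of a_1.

134 ÷ 11 → quotient 12, remainder 2
11 ÷ 2 → quotient 5, remainder 1

5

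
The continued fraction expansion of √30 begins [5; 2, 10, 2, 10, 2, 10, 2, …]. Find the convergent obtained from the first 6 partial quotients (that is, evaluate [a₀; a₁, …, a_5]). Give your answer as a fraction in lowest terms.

Start with 2.
10 + 1/(2/1) = 10 + 1/2 = 21/2
2 + 1/(21/2) = 2 + 2/21 = 44/21
10 + 1/(44/21) = 10 + 21/44 = 461/44
2 + 1/(461/44) = 2 + 44/461 = 966/461
5 + 1/(966/461) = 5 + 461/966 = 5291/966

5291/966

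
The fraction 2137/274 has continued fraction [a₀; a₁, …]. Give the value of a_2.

3

⌊2137/274⌋ = 7, remainder 219
⌊274/219⌋ = 1, remainder 55
⌊219/55⌋ = 3, remainder 54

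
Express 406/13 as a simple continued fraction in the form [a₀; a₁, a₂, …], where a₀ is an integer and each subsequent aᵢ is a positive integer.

[31; 4, 3]

406 ÷ 13 → quotient 31, remainder 3
13 ÷ 3 → quotient 4, remainder 1
3 ÷ 1 → quotient 3, remainder 0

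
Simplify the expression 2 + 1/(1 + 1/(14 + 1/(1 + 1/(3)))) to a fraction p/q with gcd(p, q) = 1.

Start with 3.
1 + 1/(3/1) = 1 + 1/3 = 4/3
14 + 1/(4/3) = 14 + 3/4 = 59/4
1 + 1/(59/4) = 1 + 4/59 = 63/59
2 + 1/(63/59) = 2 + 59/63 = 185/63

185/63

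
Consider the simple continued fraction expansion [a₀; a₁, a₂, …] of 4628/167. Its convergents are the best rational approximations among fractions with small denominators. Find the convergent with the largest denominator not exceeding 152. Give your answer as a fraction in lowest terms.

a_0 = 27: 27/1  (≤ bound)
a_1 = 1: 28/1  (≤ bound)
a_2 = 2: 83/3  (≤ bound)
a_3 = 2: 194/7  (≤ bound)
a_4 = 11: 2217/80  (≤ bound)
a_5 = 2: 4628/167  (> 152, stop)

2217/80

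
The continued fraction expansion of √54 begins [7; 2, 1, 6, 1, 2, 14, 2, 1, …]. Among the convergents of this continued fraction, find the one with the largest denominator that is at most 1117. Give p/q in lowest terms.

a_0 = 7: 7/1  (≤ bound)
a_1 = 2: 15/2  (≤ bound)
a_2 = 1: 22/3  (≤ bound)
a_3 = 6: 147/20  (≤ bound)
a_4 = 1: 169/23  (≤ bound)
a_5 = 2: 485/66  (≤ bound)
a_6 = 14: 6959/947  (≤ bound)
a_7 = 2: 14403/1960  (> 1117, stop)

6959/947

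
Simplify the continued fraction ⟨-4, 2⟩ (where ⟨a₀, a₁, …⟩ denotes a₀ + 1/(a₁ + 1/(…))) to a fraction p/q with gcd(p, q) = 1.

a_0 = -4: -4/1
a_1 = 2: -7/2

-7/2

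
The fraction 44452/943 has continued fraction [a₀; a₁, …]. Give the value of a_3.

Repeatedly divide and take the remainder:
44452 ÷ 943 → quotient 47, remainder 131
943 ÷ 131 → quotient 7, remainder 26
131 ÷ 26 → quotient 5, remainder 1
26 ÷ 1 → quotient 26, remainder 0

26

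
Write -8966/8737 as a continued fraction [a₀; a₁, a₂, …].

⌊-8966/8737⌋ = -2, remainder 8508
⌊8737/8508⌋ = 1, remainder 229
⌊8508/229⌋ = 37, remainder 35
⌊229/35⌋ = 6, remainder 19
⌊35/19⌋ = 1, remainder 16
⌊19/16⌋ = 1, remainder 3
⌊16/3⌋ = 5, remainder 1
⌊3/1⌋ = 3, remainder 0

[-2; 1, 37, 6, 1, 1, 5, 3]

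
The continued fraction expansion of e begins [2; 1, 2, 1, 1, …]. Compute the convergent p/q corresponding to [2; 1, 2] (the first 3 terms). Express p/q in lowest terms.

8/3

Starting at the tail and folding back:
Start with 2.
1 + 1/(2/1) = 1 + 1/2 = 3/2
2 + 1/(3/2) = 2 + 2/3 = 8/3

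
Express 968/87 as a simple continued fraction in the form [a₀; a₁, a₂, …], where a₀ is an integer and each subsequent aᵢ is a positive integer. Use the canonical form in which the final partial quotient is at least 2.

[11; 7, 1, 10]

Repeatedly divide and take the remainder:
968 = 11·87 + 11, so a_0 = 11
87 = 7·11 + 10, so a_1 = 7
11 = 1·10 + 1, so a_2 = 1
10 = 10·1 + 0, so a_3 = 10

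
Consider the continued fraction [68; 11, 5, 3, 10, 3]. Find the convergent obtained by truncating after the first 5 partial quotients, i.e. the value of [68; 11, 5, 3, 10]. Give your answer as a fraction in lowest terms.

Compute successive convergents:
a_0 = 68: 68/1
a_1 = 11: 749/11
a_2 = 5: 3813/56
a_3 = 3: 12188/179
a_4 = 10: 125693/1846

125693/1846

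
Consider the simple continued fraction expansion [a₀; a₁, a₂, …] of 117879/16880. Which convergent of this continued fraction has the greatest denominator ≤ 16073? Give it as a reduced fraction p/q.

List convergents until the denominator exceeds the bound:
a_0 = 6: 6/1  (≤ bound)
a_1 = 1: 7/1  (≤ bound)
a_2 = 59: 419/60  (≤ bound)
a_3 = 14: 5873/841  (≤ bound)
a_4 = 20: 117879/16880  (> 16073, stop)

5873/841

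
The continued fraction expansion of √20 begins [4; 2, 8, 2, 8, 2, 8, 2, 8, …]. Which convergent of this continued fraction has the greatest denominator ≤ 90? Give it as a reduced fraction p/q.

161/36

a_0 = 4: 4/1  (≤ bound)
a_1 = 2: 9/2  (≤ bound)
a_2 = 8: 76/17  (≤ bound)
a_3 = 2: 161/36  (≤ bound)
a_4 = 8: 1364/305  (> 90, stop)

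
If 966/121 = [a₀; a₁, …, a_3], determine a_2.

59

966 = 7·121 + 119, so a_0 = 7
121 = 1·119 + 2, so a_1 = 1
119 = 59·2 + 1, so a_2 = 59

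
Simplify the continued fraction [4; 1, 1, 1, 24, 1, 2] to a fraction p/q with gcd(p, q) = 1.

Collapse the nested fraction from the inside out:
Start with 2.
1 + 1/(2/1) = 1 + 1/2 = 3/2
24 + 1/(3/2) = 24 + 2/3 = 74/3
1 + 1/(74/3) = 1 + 3/74 = 77/74
1 + 1/(77/74) = 1 + 74/77 = 151/77
1 + 1/(151/77) = 1 + 77/151 = 228/151
4 + 1/(228/151) = 4 + 151/228 = 1063/228

1063/228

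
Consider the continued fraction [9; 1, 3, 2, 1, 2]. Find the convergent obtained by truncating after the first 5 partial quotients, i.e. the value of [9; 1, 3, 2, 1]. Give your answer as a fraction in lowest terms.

127/13

a_0 = 9: 9/1
a_1 = 1: 10/1
a_2 = 3: 39/4
a_3 = 2: 88/9
a_4 = 1: 127/13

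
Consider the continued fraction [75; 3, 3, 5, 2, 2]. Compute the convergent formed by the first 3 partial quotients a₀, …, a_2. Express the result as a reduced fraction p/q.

a_0 = 75: 75/1
a_1 = 3: 226/3
a_2 = 3: 753/10

753/10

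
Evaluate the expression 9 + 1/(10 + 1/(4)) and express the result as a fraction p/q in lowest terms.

Start with 4.
10 + 1/(4/1) = 10 + 1/4 = 41/4
9 + 1/(41/4) = 9 + 4/41 = 373/41

373/41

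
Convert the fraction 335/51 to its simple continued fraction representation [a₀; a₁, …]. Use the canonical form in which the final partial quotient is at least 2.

Repeatedly divide and take the remainder:
335 ÷ 51 → quotient 6, remainder 29
51 ÷ 29 → quotient 1, remainder 22
29 ÷ 22 → quotient 1, remainder 7
22 ÷ 7 → quotient 3, remainder 1
7 ÷ 1 → quotient 7, remainder 0

[6; 1, 1, 3, 7]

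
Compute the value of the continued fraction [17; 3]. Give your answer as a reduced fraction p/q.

Start with 3.
17 + 1/(3/1) = 17 + 1/3 = 52/3

52/3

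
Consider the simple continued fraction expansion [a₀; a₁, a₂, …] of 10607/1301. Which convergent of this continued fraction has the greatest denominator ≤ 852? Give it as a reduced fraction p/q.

4957/608

List convergents until the denominator exceeds the bound:
a_0 = 8: 8/1  (≤ bound)
a_1 = 6: 49/6  (≤ bound)
a_2 = 1: 57/7  (≤ bound)
a_3 = 1: 106/13  (≤ bound)
a_4 = 6: 693/85  (≤ bound)
a_5 = 7: 4957/608  (≤ bound)
a_6 = 2: 10607/1301  (> 852, stop)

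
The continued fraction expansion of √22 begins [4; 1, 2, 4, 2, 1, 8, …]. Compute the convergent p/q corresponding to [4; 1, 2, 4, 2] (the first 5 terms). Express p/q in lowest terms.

136/29

Collapse the nested fraction from the inside out:
Start with 2.
4 + 1/(2/1) = 4 + 1/2 = 9/2
2 + 1/(9/2) = 2 + 2/9 = 20/9
1 + 1/(20/9) = 1 + 9/20 = 29/20
4 + 1/(29/20) = 4 + 20/29 = 136/29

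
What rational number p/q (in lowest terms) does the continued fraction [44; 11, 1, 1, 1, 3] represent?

Starting at the tail and folding back:
Start with 3.
1 + 1/(3/1) = 1 + 1/3 = 4/3
1 + 1/(4/3) = 1 + 3/4 = 7/4
1 + 1/(7/4) = 1 + 4/7 = 11/7
11 + 1/(11/7) = 11 + 7/11 = 128/11
44 + 1/(128/11) = 44 + 11/128 = 5643/128

5643/128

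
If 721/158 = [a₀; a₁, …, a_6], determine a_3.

3

721 = 4·158 + 89, so a_0 = 4
158 = 1·89 + 69, so a_1 = 1
89 = 1·69 + 20, so a_2 = 1
69 = 3·20 + 9, so a_3 = 3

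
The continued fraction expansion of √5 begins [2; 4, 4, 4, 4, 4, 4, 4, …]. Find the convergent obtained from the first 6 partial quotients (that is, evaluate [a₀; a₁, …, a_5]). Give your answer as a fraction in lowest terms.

2889/1292

a_0 = 2: 2/1
a_1 = 4: 9/4
a_2 = 4: 38/17
a_3 = 4: 161/72
a_4 = 4: 682/305
a_5 = 4: 2889/1292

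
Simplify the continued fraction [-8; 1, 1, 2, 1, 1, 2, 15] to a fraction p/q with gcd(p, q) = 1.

-3539/477

Start with 15.
2 + 1/(15/1) = 2 + 1/15 = 31/15
1 + 1/(31/15) = 1 + 15/31 = 46/31
1 + 1/(46/31) = 1 + 31/46 = 77/46
2 + 1/(77/46) = 2 + 46/77 = 200/77
1 + 1/(200/77) = 1 + 77/200 = 277/200
1 + 1/(277/200) = 1 + 200/277 = 477/277
-8 + 1/(477/277) = -8 + 277/477 = -3539/477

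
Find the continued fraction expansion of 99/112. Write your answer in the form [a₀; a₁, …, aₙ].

[0; 1, 7, 1, 1, 1, 1, 2]

99 ÷ 112 → quotient 0, remainder 99
112 ÷ 99 → quotient 1, remainder 13
99 ÷ 13 → quotient 7, remainder 8
13 ÷ 8 → quotient 1, remainder 5
8 ÷ 5 → quotient 1, remainder 3
5 ÷ 3 → quotient 1, remainder 2
3 ÷ 2 → quotient 1, remainder 1
2 ÷ 1 → quotient 2, remainder 0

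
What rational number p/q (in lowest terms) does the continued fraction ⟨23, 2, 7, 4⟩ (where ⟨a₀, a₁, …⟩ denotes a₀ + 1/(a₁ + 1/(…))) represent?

1455/62

Start with 4.
7 + 1/(4/1) = 7 + 1/4 = 29/4
2 + 1/(29/4) = 2 + 4/29 = 62/29
23 + 1/(62/29) = 23 + 29/62 = 1455/62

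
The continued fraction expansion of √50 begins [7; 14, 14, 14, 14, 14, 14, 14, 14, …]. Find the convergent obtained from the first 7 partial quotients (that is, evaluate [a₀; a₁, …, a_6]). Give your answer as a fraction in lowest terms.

54608393/7722793

a_0 = 7: 7/1
a_1 = 14: 99/14
a_2 = 14: 1393/197
a_3 = 14: 19601/2772
a_4 = 14: 275807/39005
a_5 = 14: 3880899/548842
a_6 = 14: 54608393/7722793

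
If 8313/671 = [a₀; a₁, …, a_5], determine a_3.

Apply division with remainder until the remainder is 0:
⌊8313/671⌋ = 12, remainder 261
⌊671/261⌋ = 2, remainder 149
⌊261/149⌋ = 1, remainder 112
⌊149/112⌋ = 1, remainder 37

1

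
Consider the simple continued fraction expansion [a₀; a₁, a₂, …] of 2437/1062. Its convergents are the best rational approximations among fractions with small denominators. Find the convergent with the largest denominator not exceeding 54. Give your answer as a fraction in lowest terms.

39/17

a_0 = 2: 2/1  (≤ bound)
a_1 = 3: 7/3  (≤ bound)
a_2 = 2: 16/7  (≤ bound)
a_3 = 1: 23/10  (≤ bound)
a_4 = 1: 39/17  (≤ bound)
a_5 = 5: 218/95  (> 54, stop)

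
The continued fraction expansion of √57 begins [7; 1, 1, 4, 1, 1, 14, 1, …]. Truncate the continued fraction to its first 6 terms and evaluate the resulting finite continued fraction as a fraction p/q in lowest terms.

151/20

Build up convergents one term at a time:
a_0 = 7: 7/1
a_1 = 1: 8/1
a_2 = 1: 15/2
a_3 = 4: 68/9
a_4 = 1: 83/11
a_5 = 1: 151/20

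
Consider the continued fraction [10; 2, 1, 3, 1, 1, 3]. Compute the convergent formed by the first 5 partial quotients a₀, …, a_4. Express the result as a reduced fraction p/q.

Build up convergents one term at a time:
a_0 = 10: 10/1
a_1 = 2: 21/2
a_2 = 1: 31/3
a_3 = 3: 114/11
a_4 = 1: 145/14

145/14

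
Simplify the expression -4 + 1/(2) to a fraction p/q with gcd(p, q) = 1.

-7/2

Use the convergent recurrence hₖ = aₖ·hₖ₋₁ + hₖ₋₂ (and likewise for the denominators kₖ):
a_0 = -4: -4/1
a_1 = 2: -7/2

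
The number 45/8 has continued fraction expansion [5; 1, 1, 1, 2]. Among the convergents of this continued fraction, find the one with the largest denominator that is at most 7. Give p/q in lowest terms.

a_0 = 5: 5/1  (≤ bound)
a_1 = 1: 6/1  (≤ bound)
a_2 = 1: 11/2  (≤ bound)
a_3 = 1: 17/3  (≤ bound)
a_4 = 2: 45/8  (> 7, stop)

17/3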